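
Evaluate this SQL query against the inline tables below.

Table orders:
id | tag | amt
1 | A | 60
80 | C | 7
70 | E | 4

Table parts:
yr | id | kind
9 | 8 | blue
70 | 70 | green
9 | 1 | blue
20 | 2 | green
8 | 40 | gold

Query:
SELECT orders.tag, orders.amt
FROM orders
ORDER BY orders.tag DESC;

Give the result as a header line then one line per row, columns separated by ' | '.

After SELECT (3 rows):
orders.tag | orders.amt
A | 60
C | 7
E | 4
After ORDER BY (3 rows):
orders.tag | orders.amt
E | 4
C | 7
A | 60

== RESULT ==
orders.tag | orders.amt
E | 4
C | 7
A | 60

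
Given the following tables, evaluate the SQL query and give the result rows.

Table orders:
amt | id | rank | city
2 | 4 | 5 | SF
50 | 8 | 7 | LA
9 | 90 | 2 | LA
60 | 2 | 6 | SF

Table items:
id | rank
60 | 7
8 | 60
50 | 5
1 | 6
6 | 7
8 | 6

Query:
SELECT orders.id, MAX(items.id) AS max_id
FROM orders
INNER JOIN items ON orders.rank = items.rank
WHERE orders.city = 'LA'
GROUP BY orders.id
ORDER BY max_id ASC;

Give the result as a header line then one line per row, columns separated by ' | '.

After JOIN items (5 rows):
orders.amt | orders.id | orders.rank | orders.city | items.id | items.rank
2 | 4 | 5 | SF | 50 | 5
50 | 8 | 7 | LA | 60 | 7
50 | 8 | 7 | LA | 6 | 7
60 | 2 | 6 | SF | 1 | 6
60 | 2 | 6 | SF | 8 | 6
After WHERE (2 rows):
orders.amt | orders.id | orders.rank | orders.city | items.id | items.rank
50 | 8 | 7 | LA | 60 | 7
50 | 8 | 7 | LA | 6 | 7
After GROUP BY (1 rows):
orders.id | max_id
8 | 60
After ORDER BY (1 rows):
orders.id | max_id
8 | 60

== RESULT ==
orders.id | max_id
8 | 60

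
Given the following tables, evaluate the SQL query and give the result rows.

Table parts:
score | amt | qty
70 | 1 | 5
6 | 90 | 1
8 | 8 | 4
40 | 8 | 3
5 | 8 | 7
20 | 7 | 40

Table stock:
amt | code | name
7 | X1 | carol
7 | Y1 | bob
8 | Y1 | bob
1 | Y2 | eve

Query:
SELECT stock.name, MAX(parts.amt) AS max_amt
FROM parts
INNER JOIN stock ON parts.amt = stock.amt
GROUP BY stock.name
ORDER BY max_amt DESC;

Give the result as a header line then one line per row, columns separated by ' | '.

After JOIN stock (6 rows):
parts.score | parts.amt | parts.qty | stock.amt | stock.code | stock.name
70 | 1 | 5 | 1 | Y2 | eve
8 | 8 | 4 | 8 | Y1 | bob
40 | 8 | 3 | 8 | Y1 | bob
5 | 8 | 7 | 8 | Y1 | bob
20 | 7 | 40 | 7 | X1 | carol
20 | 7 | 40 | 7 | Y1 | bob
After GROUP BY (3 rows):
stock.name | max_amt
eve | 1
bob | 8
carol | 7
After ORDER BY (3 rows):
stock.name | max_amt
bob | 8
carol | 7
eve | 1

== RESULT ==
stock.name | max_amt
bob | 8
carol | 7
eve | 1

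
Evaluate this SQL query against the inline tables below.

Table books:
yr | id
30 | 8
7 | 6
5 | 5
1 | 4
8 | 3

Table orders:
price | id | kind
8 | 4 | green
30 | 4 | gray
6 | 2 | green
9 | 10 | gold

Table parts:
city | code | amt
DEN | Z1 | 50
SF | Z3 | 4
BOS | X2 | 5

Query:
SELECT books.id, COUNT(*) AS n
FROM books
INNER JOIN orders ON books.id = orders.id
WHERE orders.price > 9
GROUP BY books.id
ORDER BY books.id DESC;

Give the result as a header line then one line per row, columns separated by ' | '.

After JOIN orders (2 rows):
books.yr | books.id | orders.price | orders.id | orders.kind
1 | 4 | 8 | 4 | green
1 | 4 | 30 | 4 | gray
After WHERE (1 rows):
books.yr | books.id | orders.price | orders.id | orders.kind
1 | 4 | 30 | 4 | gray
After GROUP BY (1 rows):
books.id | n
4 | 1
After ORDER BY (1 rows):
books.id | n
4 | 1

== RESULT ==
books.id | n
4 | 1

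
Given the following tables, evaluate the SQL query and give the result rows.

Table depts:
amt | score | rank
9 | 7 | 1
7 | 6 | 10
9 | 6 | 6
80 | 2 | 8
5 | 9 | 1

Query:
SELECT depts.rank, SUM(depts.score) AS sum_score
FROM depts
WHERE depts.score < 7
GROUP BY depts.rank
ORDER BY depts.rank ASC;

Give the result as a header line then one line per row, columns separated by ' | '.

== RESULT ==
depts.rank | sum_score
6 | 6
8 | 2
10 | 6

Derivation:
After WHERE (3 rows):
depts.amt | depts.score | depts.rank
7 | 6 | 10
9 | 6 | 6
80 | 2 | 8
After GROUP BY (3 rows):
depts.rank | sum_score
10 | 6
6 | 6
8 | 2
After ORDER BY (3 rows):
depts.rank | sum_score
6 | 6
8 | 2
10 | 6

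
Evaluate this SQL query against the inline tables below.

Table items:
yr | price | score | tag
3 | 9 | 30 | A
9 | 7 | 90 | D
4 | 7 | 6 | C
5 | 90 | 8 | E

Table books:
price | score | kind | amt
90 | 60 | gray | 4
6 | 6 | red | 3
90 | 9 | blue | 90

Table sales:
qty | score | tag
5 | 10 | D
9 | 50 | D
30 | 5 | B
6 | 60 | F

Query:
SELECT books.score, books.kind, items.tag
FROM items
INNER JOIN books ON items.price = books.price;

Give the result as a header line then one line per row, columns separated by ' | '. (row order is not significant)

== RESULT ==
books.score | books.kind | items.tag
60 | gray | E
9 | blue | E

Derivation:
After JOIN books (2 rows):
items.yr | items.price | items.score | items.tag | books.price | books.score | books.kind | books.amt
5 | 90 | 8 | E | 90 | 60 | gray | 4
5 | 90 | 8 | E | 90 | 9 | blue | 90
After SELECT (2 rows):
books.score | books.kind | items.tag
60 | gray | E
9 | blue | E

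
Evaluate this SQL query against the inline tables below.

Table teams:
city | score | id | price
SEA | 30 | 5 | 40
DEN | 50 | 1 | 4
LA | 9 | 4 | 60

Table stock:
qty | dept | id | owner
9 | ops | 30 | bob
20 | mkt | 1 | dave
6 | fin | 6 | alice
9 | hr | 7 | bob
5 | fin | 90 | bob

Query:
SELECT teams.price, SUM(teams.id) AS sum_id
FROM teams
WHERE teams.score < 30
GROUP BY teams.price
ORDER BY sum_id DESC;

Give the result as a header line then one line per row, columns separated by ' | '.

== RESULT ==
teams.price | sum_id
60 | 4

Derivation:
After WHERE (1 rows):
teams.city | teams.score | teams.id | teams.price
LA | 9 | 4 | 60
After GROUP BY (1 rows):
teams.price | sum_id
60 | 4
After ORDER BY (1 rows):
teams.price | sum_id
60 | 4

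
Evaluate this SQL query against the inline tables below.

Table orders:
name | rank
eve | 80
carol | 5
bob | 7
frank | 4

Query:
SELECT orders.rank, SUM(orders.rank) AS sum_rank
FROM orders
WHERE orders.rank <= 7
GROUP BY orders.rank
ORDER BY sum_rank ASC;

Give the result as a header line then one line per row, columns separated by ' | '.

== RESULT ==
orders.rank | sum_rank
4 | 4
5 | 5
7 | 7

Derivation:
After WHERE (3 rows):
orders.name | orders.rank
carol | 5
bob | 7
frank | 4
After GROUP BY (3 rows):
orders.rank | sum_rank
5 | 5
7 | 7
4 | 4
After ORDER BY (3 rows):
orders.rank | sum_rank
4 | 4
5 | 5
7 | 7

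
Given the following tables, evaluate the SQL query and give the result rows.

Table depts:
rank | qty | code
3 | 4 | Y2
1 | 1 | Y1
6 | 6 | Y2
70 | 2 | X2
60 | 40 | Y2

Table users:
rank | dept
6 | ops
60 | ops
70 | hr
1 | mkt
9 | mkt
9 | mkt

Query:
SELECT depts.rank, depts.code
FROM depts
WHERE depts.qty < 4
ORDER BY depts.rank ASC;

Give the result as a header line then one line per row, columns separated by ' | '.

== RESULT ==
depts.rank | depts.code
1 | Y1
70 | X2

Derivation:
After WHERE (2 rows):
depts.rank | depts.qty | depts.code
1 | 1 | Y1
70 | 2 | X2
After SELECT (2 rows):
depts.rank | depts.code
1 | Y1
70 | X2
After ORDER BY (2 rows):
depts.rank | depts.code
1 | Y1
70 | X2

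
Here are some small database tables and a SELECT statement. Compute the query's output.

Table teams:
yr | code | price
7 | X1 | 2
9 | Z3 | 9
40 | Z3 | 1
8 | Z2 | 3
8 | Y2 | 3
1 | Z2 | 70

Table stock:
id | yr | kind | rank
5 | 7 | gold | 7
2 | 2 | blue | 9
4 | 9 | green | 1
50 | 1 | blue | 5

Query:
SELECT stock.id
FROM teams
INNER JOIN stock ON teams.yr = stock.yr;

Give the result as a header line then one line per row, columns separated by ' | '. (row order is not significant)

After JOIN stock (3 rows):
teams.yr | teams.code | teams.price | stock.id | stock.yr | stock.kind | stock.rank
7 | X1 | 2 | 5 | 7 | gold | 7
9 | Z3 | 9 | 4 | 9 | green | 1
1 | Z2 | 70 | 50 | 1 | blue | 5
After SELECT (3 rows):
stock.id
5
4
50

== RESULT ==
stock.id
5
4
50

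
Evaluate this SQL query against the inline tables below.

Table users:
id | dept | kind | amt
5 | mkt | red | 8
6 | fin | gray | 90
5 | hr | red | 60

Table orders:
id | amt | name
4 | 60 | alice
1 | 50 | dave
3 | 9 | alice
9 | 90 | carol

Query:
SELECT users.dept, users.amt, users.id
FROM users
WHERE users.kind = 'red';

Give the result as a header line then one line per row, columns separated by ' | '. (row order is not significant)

After WHERE (2 rows):
users.id | users.dept | users.kind | users.amt
5 | mkt | red | 8
5 | hr | red | 60
After SELECT (2 rows):
users.dept | users.amt | users.id
mkt | 8 | 5
hr | 60 | 5

== RESULT ==
users.dept | users.amt | users.id
mkt | 8 | 5
hr | 60 | 5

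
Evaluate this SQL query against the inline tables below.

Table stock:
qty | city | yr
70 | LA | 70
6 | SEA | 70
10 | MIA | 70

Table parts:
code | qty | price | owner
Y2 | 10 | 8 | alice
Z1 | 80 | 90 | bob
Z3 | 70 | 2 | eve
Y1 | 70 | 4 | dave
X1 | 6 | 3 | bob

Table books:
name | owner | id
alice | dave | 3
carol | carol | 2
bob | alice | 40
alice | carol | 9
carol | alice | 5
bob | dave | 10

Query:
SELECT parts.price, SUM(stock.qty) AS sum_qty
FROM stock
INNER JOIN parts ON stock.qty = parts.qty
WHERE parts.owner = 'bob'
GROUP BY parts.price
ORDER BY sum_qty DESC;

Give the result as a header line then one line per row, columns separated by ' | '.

== RESULT ==
parts.price | sum_qty
3 | 6

Derivation:
After JOIN parts (4 rows):
stock.qty | stock.city | stock.yr | parts.code | parts.qty | parts.price | parts.owner
70 | LA | 70 | Z3 | 70 | 2 | eve
70 | LA | 70 | Y1 | 70 | 4 | dave
6 | SEA | 70 | X1 | 6 | 3 | bob
10 | MIA | 70 | Y2 | 10 | 8 | alice
After WHERE (1 rows):
stock.qty | stock.city | stock.yr | parts.code | parts.qty | parts.price | parts.owner
6 | SEA | 70 | X1 | 6 | 3 | bob
After GROUP BY (1 rows):
parts.price | sum_qty
3 | 6
After ORDER BY (1 rows):
parts.price | sum_qty
3 | 6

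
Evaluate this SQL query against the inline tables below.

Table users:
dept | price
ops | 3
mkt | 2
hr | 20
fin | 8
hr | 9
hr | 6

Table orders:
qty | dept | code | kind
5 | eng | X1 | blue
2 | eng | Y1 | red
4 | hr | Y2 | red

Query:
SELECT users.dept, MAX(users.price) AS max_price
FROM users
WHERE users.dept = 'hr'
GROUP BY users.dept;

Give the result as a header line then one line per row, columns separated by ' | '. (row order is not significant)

== RESULT ==
users.dept | max_price
hr | 20

Derivation:
After WHERE (3 rows):
users.dept | users.price
hr | 20
hr | 9
hr | 6
After GROUP BY (1 rows):
users.dept | max_price
hr | 20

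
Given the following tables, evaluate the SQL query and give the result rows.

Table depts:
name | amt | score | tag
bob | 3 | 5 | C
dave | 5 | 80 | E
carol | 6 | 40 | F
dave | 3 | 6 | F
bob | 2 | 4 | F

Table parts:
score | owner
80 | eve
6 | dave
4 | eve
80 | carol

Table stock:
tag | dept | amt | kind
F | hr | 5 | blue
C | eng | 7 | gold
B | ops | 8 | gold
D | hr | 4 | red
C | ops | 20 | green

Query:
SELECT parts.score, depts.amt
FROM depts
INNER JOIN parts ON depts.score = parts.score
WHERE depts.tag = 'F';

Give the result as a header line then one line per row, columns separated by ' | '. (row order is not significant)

== RESULT ==
parts.score | depts.amt
6 | 3
4 | 2

Derivation:
After JOIN parts (4 rows):
depts.name | depts.amt | depts.score | depts.tag | parts.score | parts.owner
dave | 5 | 80 | E | 80 | eve
dave | 5 | 80 | E | 80 | carol
dave | 3 | 6 | F | 6 | dave
bob | 2 | 4 | F | 4 | eve
After WHERE (2 rows):
depts.name | depts.amt | depts.score | depts.tag | parts.score | parts.owner
dave | 3 | 6 | F | 6 | dave
bob | 2 | 4 | F | 4 | eve
After SELECT (2 rows):
parts.score | depts.amt
6 | 3
4 | 2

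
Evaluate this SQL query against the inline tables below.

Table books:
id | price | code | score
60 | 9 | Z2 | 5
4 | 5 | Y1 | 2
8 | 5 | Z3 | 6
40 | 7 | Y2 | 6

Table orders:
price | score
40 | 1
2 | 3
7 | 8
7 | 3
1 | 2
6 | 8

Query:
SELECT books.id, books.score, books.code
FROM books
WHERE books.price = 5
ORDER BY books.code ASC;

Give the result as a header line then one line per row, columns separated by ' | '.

After WHERE (2 rows):
books.id | books.price | books.code | books.score
4 | 5 | Y1 | 2
8 | 5 | Z3 | 6
After SELECT (2 rows):
books.id | books.score | books.code
4 | 2 | Y1
8 | 6 | Z3
After ORDER BY (2 rows):
books.id | books.score | books.code
4 | 2 | Y1
8 | 6 | Z3

== RESULT ==
books.id | books.score | books.code
4 | 2 | Y1
8 | 6 | Z3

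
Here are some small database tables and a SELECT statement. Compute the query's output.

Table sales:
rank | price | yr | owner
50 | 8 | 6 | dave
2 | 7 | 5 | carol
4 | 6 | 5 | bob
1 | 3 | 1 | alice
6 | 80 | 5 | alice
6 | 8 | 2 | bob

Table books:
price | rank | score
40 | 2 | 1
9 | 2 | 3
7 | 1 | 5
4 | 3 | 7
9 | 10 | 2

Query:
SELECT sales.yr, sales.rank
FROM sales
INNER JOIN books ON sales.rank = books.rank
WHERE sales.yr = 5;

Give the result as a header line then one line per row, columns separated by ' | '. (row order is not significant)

After JOIN books (3 rows):
sales.rank | sales.price | sales.yr | sales.owner | books.price | books.rank | books.score
2 | 7 | 5 | carol | 40 | 2 | 1
2 | 7 | 5 | carol | 9 | 2 | 3
1 | 3 | 1 | alice | 7 | 1 | 5
After WHERE (2 rows):
sales.rank | sales.price | sales.yr | sales.owner | books.price | books.rank | books.score
2 | 7 | 5 | carol | 40 | 2 | 1
2 | 7 | 5 | carol | 9 | 2 | 3
After SELECT (2 rows):
sales.yr | sales.rank
5 | 2
5 | 2

== RESULT ==
sales.yr | sales.rank
5 | 2
5 | 2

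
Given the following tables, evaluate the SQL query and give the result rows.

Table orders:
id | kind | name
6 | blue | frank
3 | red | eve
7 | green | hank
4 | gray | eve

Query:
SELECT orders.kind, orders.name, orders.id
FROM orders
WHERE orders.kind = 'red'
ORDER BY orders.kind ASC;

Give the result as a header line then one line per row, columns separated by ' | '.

== RESULT ==
orders.kind | orders.name | orders.id
red | eve | 3

Derivation:
After WHERE (1 rows):
orders.id | orders.kind | orders.name
3 | red | eve
After SELECT (1 rows):
orders.kind | orders.name | orders.id
red | eve | 3
After ORDER BY (1 rows):
orders.kind | orders.name | orders.id
red | eve | 3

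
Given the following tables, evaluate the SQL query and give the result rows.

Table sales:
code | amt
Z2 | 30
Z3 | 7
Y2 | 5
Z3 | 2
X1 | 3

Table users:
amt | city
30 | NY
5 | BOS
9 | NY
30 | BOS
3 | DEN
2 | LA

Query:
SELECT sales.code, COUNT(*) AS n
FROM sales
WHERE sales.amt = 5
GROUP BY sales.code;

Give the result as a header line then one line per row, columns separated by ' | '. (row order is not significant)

== RESULT ==
sales.code | n
Y2 | 1

Derivation:
After WHERE (1 rows):
sales.code | sales.amt
Y2 | 5
After GROUP BY (1 rows):
sales.code | n
Y2 | 1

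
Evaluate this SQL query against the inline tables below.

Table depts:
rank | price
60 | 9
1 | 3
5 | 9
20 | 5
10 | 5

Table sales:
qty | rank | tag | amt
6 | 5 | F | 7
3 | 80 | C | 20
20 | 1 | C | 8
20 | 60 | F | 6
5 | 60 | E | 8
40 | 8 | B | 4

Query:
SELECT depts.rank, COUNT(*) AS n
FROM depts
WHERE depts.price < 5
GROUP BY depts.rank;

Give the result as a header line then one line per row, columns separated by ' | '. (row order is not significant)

After WHERE (1 rows):
depts.rank | depts.price
1 | 3
After GROUP BY (1 rows):
depts.rank | n
1 | 1

== RESULT ==
depts.rank | n
1 | 1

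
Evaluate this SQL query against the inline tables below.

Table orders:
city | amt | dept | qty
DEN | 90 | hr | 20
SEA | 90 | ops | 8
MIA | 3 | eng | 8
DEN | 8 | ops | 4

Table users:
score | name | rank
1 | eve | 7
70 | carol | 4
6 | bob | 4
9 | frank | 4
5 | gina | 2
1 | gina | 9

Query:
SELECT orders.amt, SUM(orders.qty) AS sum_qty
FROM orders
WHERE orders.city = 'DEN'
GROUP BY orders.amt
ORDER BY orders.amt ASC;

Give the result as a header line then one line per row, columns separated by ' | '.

After WHERE (2 rows):
orders.city | orders.amt | orders.dept | orders.qty
DEN | 90 | hr | 20
DEN | 8 | ops | 4
After GROUP BY (2 rows):
orders.amt | sum_qty
90 | 20
8 | 4
After ORDER BY (2 rows):
orders.amt | sum_qty
8 | 4
90 | 20

== RESULT ==
orders.amt | sum_qty
8 | 4
90 | 20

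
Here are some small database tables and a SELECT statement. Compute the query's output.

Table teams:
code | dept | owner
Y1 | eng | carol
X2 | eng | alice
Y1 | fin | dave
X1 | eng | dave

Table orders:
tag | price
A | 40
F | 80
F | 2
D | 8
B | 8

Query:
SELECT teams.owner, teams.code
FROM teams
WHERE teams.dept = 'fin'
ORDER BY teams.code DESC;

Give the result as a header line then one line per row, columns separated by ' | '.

After WHERE (1 rows):
teams.code | teams.dept | teams.owner
Y1 | fin | dave
After SELECT (1 rows):
teams.owner | teams.code
dave | Y1
After ORDER BY (1 rows):
teams.owner | teams.code
dave | Y1

== RESULT ==
teams.owner | teams.code
dave | Y1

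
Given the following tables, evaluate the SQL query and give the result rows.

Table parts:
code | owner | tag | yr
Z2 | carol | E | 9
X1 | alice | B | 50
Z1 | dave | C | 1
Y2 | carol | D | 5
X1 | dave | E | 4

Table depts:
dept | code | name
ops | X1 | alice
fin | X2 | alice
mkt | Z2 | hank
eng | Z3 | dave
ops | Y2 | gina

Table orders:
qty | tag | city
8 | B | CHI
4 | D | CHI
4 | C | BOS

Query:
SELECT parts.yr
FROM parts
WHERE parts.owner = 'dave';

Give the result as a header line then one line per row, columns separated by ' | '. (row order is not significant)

After WHERE (2 rows):
parts.code | parts.owner | parts.tag | parts.yr
Z1 | dave | C | 1
X1 | dave | E | 4
After SELECT (2 rows):
parts.yr
1
4

== RESULT ==
parts.yr
1
4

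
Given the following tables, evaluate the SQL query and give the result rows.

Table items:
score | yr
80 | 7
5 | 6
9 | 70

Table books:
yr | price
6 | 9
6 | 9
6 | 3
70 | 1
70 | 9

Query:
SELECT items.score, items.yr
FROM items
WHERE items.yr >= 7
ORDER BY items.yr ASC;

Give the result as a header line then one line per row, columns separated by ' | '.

== RESULT ==
items.score | items.yr
80 | 7
9 | 70

Derivation:
After WHERE (2 rows):
items.score | items.yr
80 | 7
9 | 70
After SELECT (2 rows):
items.score | items.yr
80 | 7
9 | 70
After ORDER BY (2 rows):
items.score | items.yr
80 | 7
9 | 70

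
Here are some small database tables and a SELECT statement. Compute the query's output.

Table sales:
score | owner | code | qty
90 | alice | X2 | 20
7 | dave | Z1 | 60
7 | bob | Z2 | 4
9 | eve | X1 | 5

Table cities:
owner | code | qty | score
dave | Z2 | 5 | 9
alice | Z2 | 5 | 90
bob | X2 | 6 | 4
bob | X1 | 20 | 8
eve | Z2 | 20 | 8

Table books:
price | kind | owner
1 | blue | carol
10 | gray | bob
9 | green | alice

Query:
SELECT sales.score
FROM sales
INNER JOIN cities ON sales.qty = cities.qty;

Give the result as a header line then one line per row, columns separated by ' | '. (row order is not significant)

After JOIN cities (4 rows):
sales.score | sales.owner | sales.code | sales.qty | cities.owner | cities.code | cities.qty | cities.score
90 | alice | X2 | 20 | bob | X1 | 20 | 8
90 | alice | X2 | 20 | eve | Z2 | 20 | 8
9 | eve | X1 | 5 | dave | Z2 | 5 | 9
9 | eve | X1 | 5 | alice | Z2 | 5 | 90
After SELECT (4 rows):
sales.score
90
90
9
9

== RESULT ==
sales.score
90
90
9
9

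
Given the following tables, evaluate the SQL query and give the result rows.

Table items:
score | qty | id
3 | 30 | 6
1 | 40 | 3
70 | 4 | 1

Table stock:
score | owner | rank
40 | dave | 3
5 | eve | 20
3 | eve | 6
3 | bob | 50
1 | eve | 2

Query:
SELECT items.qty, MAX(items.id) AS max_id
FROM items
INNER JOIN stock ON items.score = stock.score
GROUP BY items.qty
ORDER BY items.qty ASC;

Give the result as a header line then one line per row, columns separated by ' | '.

After JOIN stock (3 rows):
items.score | items.qty | items.id | stock.score | stock.owner | stock.rank
3 | 30 | 6 | 3 | eve | 6
3 | 30 | 6 | 3 | bob | 50
1 | 40 | 3 | 1 | eve | 2
After GROUP BY (2 rows):
items.qty | max_id
30 | 6
40 | 3
After ORDER BY (2 rows):
items.qty | max_id
30 | 6
40 | 3

== RESULT ==
items.qty | max_id
30 | 6
40 | 3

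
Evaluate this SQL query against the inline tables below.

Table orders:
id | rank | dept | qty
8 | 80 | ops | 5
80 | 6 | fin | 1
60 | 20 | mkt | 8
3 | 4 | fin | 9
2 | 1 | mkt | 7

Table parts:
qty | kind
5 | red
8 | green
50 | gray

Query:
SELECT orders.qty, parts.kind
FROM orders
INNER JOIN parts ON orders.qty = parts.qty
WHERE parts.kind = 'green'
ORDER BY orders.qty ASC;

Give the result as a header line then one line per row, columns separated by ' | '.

== RESULT ==
orders.qty | parts.kind
8 | green

Derivation:
After JOIN parts (2 rows):
orders.id | orders.rank | orders.dept | orders.qty | parts.qty | parts.kind
8 | 80 | ops | 5 | 5 | red
60 | 20 | mkt | 8 | 8 | green
After WHERE (1 rows):
orders.id | orders.rank | orders.dept | orders.qty | parts.qty | parts.kind
60 | 20 | mkt | 8 | 8 | green
After SELECT (1 rows):
orders.qty | parts.kind
8 | green
After ORDER BY (1 rows):
orders.qty | parts.kind
8 | green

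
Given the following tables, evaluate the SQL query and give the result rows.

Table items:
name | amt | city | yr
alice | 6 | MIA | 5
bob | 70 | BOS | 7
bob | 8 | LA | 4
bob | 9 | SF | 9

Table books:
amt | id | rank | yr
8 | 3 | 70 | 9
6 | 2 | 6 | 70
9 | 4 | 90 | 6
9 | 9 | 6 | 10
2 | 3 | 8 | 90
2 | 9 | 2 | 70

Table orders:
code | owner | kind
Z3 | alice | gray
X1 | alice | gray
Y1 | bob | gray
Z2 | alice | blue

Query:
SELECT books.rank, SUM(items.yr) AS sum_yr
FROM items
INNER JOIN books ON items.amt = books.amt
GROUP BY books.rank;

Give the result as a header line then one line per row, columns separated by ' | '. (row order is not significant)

== RESULT ==
books.rank | sum_yr
6 | 14
70 | 4
90 | 9

Derivation:
After JOIN books (4 rows):
items.name | items.amt | items.city | items.yr | books.amt | books.id | books.rank | books.yr
alice | 6 | MIA | 5 | 6 | 2 | 6 | 70
bob | 8 | LA | 4 | 8 | 3 | 70 | 9
bob | 9 | SF | 9 | 9 | 4 | 90 | 6
bob | 9 | SF | 9 | 9 | 9 | 6 | 10
After GROUP BY (3 rows):
books.rank | sum_yr
6 | 14
70 | 4
90 | 9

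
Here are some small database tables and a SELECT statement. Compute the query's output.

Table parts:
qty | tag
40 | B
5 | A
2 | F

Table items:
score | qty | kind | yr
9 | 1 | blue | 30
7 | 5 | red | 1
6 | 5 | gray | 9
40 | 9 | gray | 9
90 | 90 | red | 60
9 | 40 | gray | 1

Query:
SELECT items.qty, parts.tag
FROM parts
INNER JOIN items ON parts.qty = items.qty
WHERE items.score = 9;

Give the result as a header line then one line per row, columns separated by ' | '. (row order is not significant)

== RESULT ==
items.qty | parts.tag
40 | B

Derivation:
After JOIN items (3 rows):
parts.qty | parts.tag | items.score | items.qty | items.kind | items.yr
40 | B | 9 | 40 | gray | 1
5 | A | 7 | 5 | red | 1
5 | A | 6 | 5 | gray | 9
After WHERE (1 rows):
parts.qty | parts.tag | items.score | items.qty | items.kind | items.yr
40 | B | 9 | 40 | gray | 1
After SELECT (1 rows):
items.qty | parts.tag
40 | B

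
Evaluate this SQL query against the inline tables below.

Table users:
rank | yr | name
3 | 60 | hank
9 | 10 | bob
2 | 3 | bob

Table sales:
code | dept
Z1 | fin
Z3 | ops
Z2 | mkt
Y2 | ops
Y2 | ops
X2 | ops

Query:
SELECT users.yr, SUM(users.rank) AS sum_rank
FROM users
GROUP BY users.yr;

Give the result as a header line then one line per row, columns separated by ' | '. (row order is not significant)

== RESULT ==
users.yr | sum_rank
60 | 3
10 | 9
3 | 2

Derivation:
After GROUP BY (3 rows):
users.yr | sum_rank
60 | 3
10 | 9
3 | 2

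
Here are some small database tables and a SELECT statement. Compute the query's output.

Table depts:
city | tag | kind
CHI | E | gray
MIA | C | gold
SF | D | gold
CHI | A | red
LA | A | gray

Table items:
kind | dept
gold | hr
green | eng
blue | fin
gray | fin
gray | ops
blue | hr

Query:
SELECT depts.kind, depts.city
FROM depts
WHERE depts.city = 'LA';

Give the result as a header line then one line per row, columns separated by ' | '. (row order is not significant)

After WHERE (1 rows):
depts.city | depts.tag | depts.kind
LA | A | gray
After SELECT (1 rows):
depts.kind | depts.city
gray | LA

== RESULT ==
depts.kind | depts.city
gray | LA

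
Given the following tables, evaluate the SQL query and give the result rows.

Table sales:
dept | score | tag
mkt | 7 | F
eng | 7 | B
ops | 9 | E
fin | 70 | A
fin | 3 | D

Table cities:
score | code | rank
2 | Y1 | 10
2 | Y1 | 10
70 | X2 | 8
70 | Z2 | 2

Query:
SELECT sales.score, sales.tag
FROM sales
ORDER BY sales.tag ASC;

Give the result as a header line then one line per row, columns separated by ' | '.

After SELECT (5 rows):
sales.score | sales.tag
7 | F
7 | B
9 | E
70 | A
3 | D
After ORDER BY (5 rows):
sales.score | sales.tag
70 | A
7 | B
3 | D
9 | E
7 | F

== RESULT ==
sales.score | sales.tag
70 | A
7 | B
3 | D
9 | E
7 | F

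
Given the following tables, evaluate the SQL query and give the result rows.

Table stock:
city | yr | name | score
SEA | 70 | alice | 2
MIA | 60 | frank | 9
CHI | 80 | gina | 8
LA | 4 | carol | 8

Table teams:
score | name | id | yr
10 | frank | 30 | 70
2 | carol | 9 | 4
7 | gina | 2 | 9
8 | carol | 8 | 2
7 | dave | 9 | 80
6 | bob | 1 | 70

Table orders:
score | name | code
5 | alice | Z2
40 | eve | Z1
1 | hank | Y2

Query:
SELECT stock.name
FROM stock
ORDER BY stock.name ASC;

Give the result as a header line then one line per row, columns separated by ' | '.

After SELECT (4 rows):
stock.name
alice
frank
gina
carol
After ORDER BY (4 rows):
stock.name
alice
carol
frank
gina

== RESULT ==
stock.name
alice
carol
frank
gina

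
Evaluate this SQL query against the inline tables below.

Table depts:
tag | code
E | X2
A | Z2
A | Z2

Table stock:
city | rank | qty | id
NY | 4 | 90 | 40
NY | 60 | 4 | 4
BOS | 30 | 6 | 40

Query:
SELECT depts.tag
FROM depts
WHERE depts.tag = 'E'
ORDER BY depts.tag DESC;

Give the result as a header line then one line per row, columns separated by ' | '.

After WHERE (1 rows):
depts.tag | depts.code
E | X2
After SELECT (1 rows):
depts.tag
E
After ORDER BY (1 rows):
depts.tag
E

== RESULT ==
depts.tag
E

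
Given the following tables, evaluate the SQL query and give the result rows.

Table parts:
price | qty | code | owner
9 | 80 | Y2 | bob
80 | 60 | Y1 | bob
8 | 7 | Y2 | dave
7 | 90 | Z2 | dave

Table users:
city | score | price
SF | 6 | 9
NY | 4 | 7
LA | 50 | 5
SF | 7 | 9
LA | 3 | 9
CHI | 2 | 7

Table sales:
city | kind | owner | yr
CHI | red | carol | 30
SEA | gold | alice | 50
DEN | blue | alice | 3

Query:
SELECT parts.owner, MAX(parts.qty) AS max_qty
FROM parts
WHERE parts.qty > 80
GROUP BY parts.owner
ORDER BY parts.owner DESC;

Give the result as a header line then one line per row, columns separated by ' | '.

After WHERE (1 rows):
parts.price | parts.qty | parts.code | parts.owner
7 | 90 | Z2 | dave
After GROUP BY (1 rows):
parts.owner | max_qty
dave | 90
After ORDER BY (1 rows):
parts.owner | max_qty
dave | 90

== RESULT ==
parts.owner | max_qty
dave | 90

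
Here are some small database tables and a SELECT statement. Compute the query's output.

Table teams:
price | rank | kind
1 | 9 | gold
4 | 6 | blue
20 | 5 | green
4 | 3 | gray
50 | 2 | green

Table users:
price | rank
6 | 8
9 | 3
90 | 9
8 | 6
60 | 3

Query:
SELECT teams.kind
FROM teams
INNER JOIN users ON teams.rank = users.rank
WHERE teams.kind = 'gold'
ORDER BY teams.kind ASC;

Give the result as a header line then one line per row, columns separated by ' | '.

After JOIN users (4 rows):
teams.price | teams.rank | teams.kind | users.price | users.rank
1 | 9 | gold | 90 | 9
4 | 6 | blue | 8 | 6
4 | 3 | gray | 9 | 3
4 | 3 | gray | 60 | 3
After WHERE (1 rows):
teams.price | teams.rank | teams.kind | users.price | users.rank
1 | 9 | gold | 90 | 9
After SELECT (1 rows):
teams.kind
gold
After ORDER BY (1 rows):
teams.kind
gold

== RESULT ==
teams.kind
gold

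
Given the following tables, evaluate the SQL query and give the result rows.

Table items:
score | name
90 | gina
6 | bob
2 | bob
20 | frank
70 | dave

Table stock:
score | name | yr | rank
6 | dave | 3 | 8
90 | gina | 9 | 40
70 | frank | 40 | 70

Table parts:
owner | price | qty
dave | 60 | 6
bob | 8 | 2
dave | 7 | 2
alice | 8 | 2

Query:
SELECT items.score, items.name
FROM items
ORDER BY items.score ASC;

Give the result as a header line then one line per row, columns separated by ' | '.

After SELECT (5 rows):
items.score | items.name
90 | gina
6 | bob
2 | bob
20 | frank
70 | dave
After ORDER BY (5 rows):
items.score | items.name
2 | bob
6 | bob
20 | frank
70 | dave
90 | gina

== RESULT ==
items.score | items.name
2 | bob
6 | bob
20 | frank
70 | dave
90 | gina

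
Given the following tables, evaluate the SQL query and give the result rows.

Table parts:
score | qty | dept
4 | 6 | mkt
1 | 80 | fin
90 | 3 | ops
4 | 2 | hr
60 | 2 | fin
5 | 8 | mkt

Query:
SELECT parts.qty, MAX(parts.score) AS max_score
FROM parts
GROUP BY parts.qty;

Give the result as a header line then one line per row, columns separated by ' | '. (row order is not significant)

== RESULT ==
parts.qty | max_score
6 | 4
80 | 1
3 | 90
2 | 60
8 | 5

Derivation:
After GROUP BY (5 rows):
parts.qty | max_score
6 | 4
80 | 1
3 | 90
2 | 60
8 | 5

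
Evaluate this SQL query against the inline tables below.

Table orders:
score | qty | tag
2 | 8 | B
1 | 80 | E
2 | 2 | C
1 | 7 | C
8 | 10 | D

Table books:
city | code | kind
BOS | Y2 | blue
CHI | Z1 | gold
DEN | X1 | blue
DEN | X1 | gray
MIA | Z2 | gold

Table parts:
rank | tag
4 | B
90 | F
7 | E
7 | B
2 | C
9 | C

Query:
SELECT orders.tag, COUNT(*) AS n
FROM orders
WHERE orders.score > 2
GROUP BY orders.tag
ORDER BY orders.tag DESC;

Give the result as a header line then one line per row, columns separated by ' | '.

After WHERE (1 rows):
orders.score | orders.qty | orders.tag
8 | 10 | D
After GROUP BY (1 rows):
orders.tag | n
D | 1
After ORDER BY (1 rows):
orders.tag | n
D | 1

== RESULT ==
orders.tag | n
D | 1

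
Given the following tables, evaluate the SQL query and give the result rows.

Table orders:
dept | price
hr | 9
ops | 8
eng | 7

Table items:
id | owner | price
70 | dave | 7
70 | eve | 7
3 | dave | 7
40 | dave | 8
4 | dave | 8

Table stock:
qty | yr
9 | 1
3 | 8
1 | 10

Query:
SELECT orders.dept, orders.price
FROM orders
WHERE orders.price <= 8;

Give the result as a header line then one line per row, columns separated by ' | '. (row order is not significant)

After WHERE (2 rows):
orders.dept | orders.price
ops | 8
eng | 7
After SELECT (2 rows):
orders.dept | orders.price
ops | 8
eng | 7

== RESULT ==
orders.dept | orders.price
ops | 8
eng | 7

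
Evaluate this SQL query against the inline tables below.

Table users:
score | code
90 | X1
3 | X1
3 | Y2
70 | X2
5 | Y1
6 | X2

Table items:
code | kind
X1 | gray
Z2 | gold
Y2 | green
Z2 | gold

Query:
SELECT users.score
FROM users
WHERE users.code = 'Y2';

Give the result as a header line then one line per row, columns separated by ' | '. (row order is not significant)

After WHERE (1 rows):
users.score | users.code
3 | Y2
After SELECT (1 rows):
users.score
3

== RESULT ==
users.score
3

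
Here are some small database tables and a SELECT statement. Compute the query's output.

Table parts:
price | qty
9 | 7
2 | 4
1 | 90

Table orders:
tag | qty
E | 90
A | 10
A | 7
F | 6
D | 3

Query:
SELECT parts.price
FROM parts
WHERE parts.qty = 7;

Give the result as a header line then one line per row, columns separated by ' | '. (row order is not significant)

== RESULT ==
parts.price
9

Derivation:
After WHERE (1 rows):
parts.price | parts.qty
9 | 7
After SELECT (1 rows):
parts.price
9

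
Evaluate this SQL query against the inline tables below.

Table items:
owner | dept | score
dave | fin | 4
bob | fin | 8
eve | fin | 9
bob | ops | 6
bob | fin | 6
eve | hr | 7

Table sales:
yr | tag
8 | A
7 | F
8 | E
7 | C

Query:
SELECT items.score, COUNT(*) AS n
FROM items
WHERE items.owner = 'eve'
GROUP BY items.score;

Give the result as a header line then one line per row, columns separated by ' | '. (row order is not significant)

After WHERE (2 rows):
items.owner | items.dept | items.score
eve | fin | 9
eve | hr | 7
After GROUP BY (2 rows):
items.score | n
9 | 1
7 | 1

== RESULT ==
items.score | n
9 | 1
7 | 1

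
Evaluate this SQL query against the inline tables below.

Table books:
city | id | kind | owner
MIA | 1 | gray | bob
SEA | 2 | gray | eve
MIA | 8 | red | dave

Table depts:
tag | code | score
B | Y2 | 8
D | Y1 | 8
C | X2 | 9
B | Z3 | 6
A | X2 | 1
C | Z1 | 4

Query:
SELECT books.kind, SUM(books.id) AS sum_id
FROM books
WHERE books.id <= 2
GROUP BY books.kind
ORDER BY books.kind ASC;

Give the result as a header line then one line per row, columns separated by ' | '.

After WHERE (2 rows):
books.city | books.id | books.kind | books.owner
MIA | 1 | gray | bob
SEA | 2 | gray | eve
After GROUP BY (1 rows):
books.kind | sum_id
gray | 3
After ORDER BY (1 rows):
books.kind | sum_id
gray | 3

== RESULT ==
books.kind | sum_id
gray | 3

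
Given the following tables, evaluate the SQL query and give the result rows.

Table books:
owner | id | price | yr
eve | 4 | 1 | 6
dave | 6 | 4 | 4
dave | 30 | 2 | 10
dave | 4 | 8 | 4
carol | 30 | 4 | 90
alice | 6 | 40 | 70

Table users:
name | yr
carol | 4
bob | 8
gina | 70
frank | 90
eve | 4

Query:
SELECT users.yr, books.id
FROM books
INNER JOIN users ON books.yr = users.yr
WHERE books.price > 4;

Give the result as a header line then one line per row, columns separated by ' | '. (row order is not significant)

After JOIN users (6 rows):
books.owner | books.id | books.price | books.yr | users.name | users.yr
dave | 6 | 4 | 4 | carol | 4
dave | 6 | 4 | 4 | eve | 4
dave | 4 | 8 | 4 | carol | 4
dave | 4 | 8 | 4 | eve | 4
carol | 30 | 4 | 90 | frank | 90
alice | 6 | 40 | 70 | gina | 70
After WHERE (3 rows):
books.owner | books.id | books.price | books.yr | users.name | users.yr
dave | 4 | 8 | 4 | carol | 4
dave | 4 | 8 | 4 | eve | 4
alice | 6 | 40 | 70 | gina | 70
After SELECT (3 rows):
users.yr | books.id
4 | 4
4 | 4
70 | 6

== RESULT ==
users.yr | books.id
4 | 4
4 | 4
70 | 6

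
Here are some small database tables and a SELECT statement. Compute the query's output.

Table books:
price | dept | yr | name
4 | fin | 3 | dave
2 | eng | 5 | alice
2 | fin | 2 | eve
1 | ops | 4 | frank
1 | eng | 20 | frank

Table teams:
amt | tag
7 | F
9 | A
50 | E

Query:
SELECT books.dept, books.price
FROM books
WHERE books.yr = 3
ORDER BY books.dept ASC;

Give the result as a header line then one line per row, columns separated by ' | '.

== RESULT ==
books.dept | books.price
fin | 4

Derivation:
After WHERE (1 rows):
books.price | books.dept | books.yr | books.name
4 | fin | 3 | dave
After SELECT (1 rows):
books.dept | books.price
fin | 4
After ORDER BY (1 rows):
books.dept | books.price
fin | 4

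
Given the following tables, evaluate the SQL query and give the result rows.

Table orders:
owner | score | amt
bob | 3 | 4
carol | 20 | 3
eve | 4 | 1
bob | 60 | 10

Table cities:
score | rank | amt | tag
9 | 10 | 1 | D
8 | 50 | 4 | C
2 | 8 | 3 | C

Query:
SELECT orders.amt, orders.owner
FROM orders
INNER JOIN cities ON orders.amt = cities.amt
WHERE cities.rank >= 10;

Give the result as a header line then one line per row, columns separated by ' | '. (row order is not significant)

After JOIN cities (3 rows):
orders.owner | orders.score | orders.amt | cities.score | cities.rank | cities.amt | cities.tag
bob | 3 | 4 | 8 | 50 | 4 | C
carol | 20 | 3 | 2 | 8 | 3 | C
eve | 4 | 1 | 9 | 10 | 1 | D
After WHERE (2 rows):
orders.owner | orders.score | orders.amt | cities.score | cities.rank | cities.amt | cities.tag
bob | 3 | 4 | 8 | 50 | 4 | C
eve | 4 | 1 | 9 | 10 | 1 | D
After SELECT (2 rows):
orders.amt | orders.owner
4 | bob
1 | eve

== RESULT ==
orders.amt | orders.owner
4 | bob
1 | eve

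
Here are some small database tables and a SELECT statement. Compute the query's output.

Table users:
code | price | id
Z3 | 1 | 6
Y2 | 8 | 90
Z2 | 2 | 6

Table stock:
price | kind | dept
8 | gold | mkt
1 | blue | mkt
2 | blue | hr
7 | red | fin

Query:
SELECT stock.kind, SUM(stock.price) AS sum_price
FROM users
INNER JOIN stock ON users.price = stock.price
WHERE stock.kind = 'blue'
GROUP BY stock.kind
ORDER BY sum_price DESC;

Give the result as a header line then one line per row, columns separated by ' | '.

After JOIN stock (3 rows):
users.code | users.price | users.id | stock.price | stock.kind | stock.dept
Z3 | 1 | 6 | 1 | blue | mkt
Y2 | 8 | 90 | 8 | gold | mkt
Z2 | 2 | 6 | 2 | blue | hr
After WHERE (2 rows):
users.code | users.price | users.id | stock.price | stock.kind | stock.dept
Z3 | 1 | 6 | 1 | blue | mkt
Z2 | 2 | 6 | 2 | blue | hr
After GROUP BY (1 rows):
stock.kind | sum_price
blue | 3
After ORDER BY (1 rows):
stock.kind | sum_price
blue | 3

== RESULT ==
stock.kind | sum_price
blue | 3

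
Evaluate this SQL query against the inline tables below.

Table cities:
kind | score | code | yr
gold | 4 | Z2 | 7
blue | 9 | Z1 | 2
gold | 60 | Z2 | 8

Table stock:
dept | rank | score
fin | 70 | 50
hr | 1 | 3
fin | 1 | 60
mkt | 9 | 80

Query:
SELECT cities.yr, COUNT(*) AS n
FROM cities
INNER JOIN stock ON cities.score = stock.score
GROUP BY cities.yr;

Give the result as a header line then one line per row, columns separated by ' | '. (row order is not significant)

After JOIN stock (1 rows):
cities.kind | cities.score | cities.code | cities.yr | stock.dept | stock.rank | stock.score
gold | 60 | Z2 | 8 | fin | 1 | 60
After GROUP BY (1 rows):
cities.yr | n
8 | 1

== RESULT ==
cities.yr | n
8 | 1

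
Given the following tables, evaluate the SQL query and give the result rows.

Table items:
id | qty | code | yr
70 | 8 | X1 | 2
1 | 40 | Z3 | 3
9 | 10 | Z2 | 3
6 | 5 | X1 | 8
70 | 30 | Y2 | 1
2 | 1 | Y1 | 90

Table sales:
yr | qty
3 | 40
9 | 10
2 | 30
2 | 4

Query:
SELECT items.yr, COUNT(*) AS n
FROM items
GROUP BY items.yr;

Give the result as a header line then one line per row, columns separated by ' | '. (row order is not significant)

After GROUP BY (5 rows):
items.yr | n
2 | 1
3 | 2
8 | 1
1 | 1
90 | 1

== RESULT ==
items.yr | n
2 | 1
3 | 2
8 | 1
1 | 1
90 | 1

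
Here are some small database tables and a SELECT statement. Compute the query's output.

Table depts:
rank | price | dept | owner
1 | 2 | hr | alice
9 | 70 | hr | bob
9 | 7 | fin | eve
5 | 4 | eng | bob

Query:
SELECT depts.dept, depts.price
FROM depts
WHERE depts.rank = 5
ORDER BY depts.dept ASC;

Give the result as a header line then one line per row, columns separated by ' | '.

== RESULT ==
depts.dept | depts.price
eng | 4

Derivation:
After WHERE (1 rows):
depts.rank | depts.price | depts.dept | depts.owner
5 | 4 | eng | bob
After SELECT (1 rows):
depts.dept | depts.price
eng | 4
After ORDER BY (1 rows):
depts.dept | depts.price
eng | 4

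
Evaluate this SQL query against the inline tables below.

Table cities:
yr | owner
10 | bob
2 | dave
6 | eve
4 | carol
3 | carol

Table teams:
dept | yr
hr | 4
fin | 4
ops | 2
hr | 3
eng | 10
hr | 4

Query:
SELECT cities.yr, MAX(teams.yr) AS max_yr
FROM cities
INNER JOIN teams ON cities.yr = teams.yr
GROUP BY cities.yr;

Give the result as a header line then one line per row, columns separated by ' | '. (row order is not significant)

After JOIN teams (6 rows):
cities.yr | cities.owner | teams.dept | teams.yr
10 | bob | eng | 10
2 | dave | ops | 2
4 | carol | hr | 4
4 | carol | fin | 4
4 | carol | hr | 4
3 | carol | hr | 3
After GROUP BY (4 rows):
cities.yr | max_yr
10 | 10
2 | 2
4 | 4
3 | 3

== RESULT ==
cities.yr | max_yr
10 | 10
2 | 2
4 | 4
3 | 3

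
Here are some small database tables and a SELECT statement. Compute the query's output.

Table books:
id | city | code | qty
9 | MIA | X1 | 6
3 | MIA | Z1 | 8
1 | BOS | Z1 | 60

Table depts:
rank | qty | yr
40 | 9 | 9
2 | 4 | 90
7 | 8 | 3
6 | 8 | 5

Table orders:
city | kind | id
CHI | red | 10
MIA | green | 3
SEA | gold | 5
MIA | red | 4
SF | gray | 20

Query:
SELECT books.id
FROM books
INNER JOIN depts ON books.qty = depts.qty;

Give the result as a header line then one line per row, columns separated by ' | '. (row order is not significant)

After JOIN depts (2 rows):
books.id | books.city | books.code | books.qty | depts.rank | depts.qty | depts.yr
3 | MIA | Z1 | 8 | 7 | 8 | 3
3 | MIA | Z1 | 8 | 6 | 8 | 5
After SELECT (2 rows):
books.id
3
3

== RESULT ==
books.id
3
3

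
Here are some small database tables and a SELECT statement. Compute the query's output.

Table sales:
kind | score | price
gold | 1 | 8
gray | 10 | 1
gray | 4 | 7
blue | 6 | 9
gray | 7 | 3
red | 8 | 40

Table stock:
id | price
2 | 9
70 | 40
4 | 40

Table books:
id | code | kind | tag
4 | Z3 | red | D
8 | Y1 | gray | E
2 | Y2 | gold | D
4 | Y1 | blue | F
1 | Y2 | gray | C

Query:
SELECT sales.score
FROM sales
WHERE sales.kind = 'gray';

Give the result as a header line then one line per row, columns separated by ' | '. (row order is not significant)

== RESULT ==
sales.score
10
4
7

Derivation:
After WHERE (3 rows):
sales.kind | sales.score | sales.price
gray | 10 | 1
gray | 4 | 7
gray | 7 | 3
After SELECT (3 rows):
sales.score
10
4
7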